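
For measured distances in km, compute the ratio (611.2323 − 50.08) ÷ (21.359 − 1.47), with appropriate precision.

611.2323 − 50.08 = 561.1523, limited to 2 d.p. → 5 s.f.; 21.359 − 1.47 = 19.889, limited to 2 d.p. → 4 s.f.
Carrying full precision, 561.1523 ÷ 19.889 = 28.2142038313…; keep min(5, 4) = 4 s.f.
Rounded to 4 significant figures: 28.21.

28.21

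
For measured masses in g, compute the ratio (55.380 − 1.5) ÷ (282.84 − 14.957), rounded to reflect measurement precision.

55.380 − 1.5 = 53.880, limited to 1 d.p. → 3 s.f.; 282.84 − 14.957 = 267.883, limited to 2 d.p. → 5 s.f.
Carrying full precision, 53.880 ÷ 267.883 = 0.201132584001…; keep min(3, 5) = 3 s.f.
Rounded to 3 significant figures: 0.201.

0.201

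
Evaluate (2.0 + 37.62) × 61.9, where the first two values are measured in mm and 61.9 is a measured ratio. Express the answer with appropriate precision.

2.45 × 10³ mm

2.0 mm + 37.62 mm = 39.62 mm; the sum is limited to 1 decimal place (3 s.f.).
Carrying full precision, 39.62 × 61.9 = 2452.478 mm; 61.9 has 3 s.f., so the result keeps min(3, 3) = 3 s.f.
Rounded to 3 significant figures: 2.45 × 10³ mm.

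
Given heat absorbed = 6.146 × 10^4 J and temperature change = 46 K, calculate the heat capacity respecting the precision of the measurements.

heat capacity = 6.146 × 10^4 J ÷ 46 K = 1336.08695652… J/K.
6.146 × 10^4 has 4 significant figures; 46 has 2.
Division/multiplication keeps the fewest: 2 significant figures.
Rounded: 1.3 × 10^3 J/K.

1.3 × 10^3 J/K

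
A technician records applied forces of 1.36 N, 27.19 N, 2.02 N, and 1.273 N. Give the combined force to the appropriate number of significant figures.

31.84 N

1.36 N + 27.19 N + 2.02 N + 1.273 N = 31.843 N.
Addition/subtraction keeps the fewest decimal places: 1.36 → 2 decimal places, 27.19 → 2 decimal places, 2.02 → 2 decimal places, 1.273 → 3 decimal places; limit is 2.
Rounded to 2 decimal places: 31.84 N.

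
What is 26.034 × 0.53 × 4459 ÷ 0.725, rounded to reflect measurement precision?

26.034 × 0.53 × 4459 ÷ 0.725 = 84862.5809379…
Multiplication/division keeps the fewest significant figures: 26.034 → 5 s.f., 0.53 → 2 s.f., 4459 → 4 s.f., 0.725 → 3 s.f.; limit is 2.
Rounded to 2 significant figures: 8.5 × 10^4.

8.5 × 10^4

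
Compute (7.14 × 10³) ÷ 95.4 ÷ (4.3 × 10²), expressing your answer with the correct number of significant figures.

0.17

(7.14 × 10³) ÷ 95.4 ÷ (4.3 × 10²) = 0.174052947199…
Multiplication/division keeps the fewest significant figures: 7.14 × 10³ → 3 s.f., 95.4 → 3 s.f., 4.3 × 10² → 2 s.f.; limit is 2.
Rounded to 2 significant figures: 0.17.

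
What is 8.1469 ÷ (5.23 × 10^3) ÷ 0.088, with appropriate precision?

8.1469 ÷ (5.23 × 10^3) ÷ 0.088 = 0.0177014166522…
Multiplication/division keeps the fewest significant figures: 8.1469 → 5 s.f., 5.23 × 10^3 → 3 s.f., 0.088 → 2 s.f.; limit is 2.
Rounded to 2 significant figures: 0.018.

0.018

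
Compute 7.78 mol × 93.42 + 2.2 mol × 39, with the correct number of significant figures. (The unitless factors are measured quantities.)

7.78 × 93.42 = 726.8076 → 7.27 × 10² mol (3 s.f., last digit at the 10^0 place).
2.2 × 39 = 85.8 → 86 mol (2 s.f., last digit at the 10^0 place).
Sum: 812.6076 mol; keep the coarser place, 10^0.
Result: 813 mol.

813 mol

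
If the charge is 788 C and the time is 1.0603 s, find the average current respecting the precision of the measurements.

average current = 788 C ÷ 1.0603 s = 743.185890786… A.
788 has 3 significant figures; 1.0603 has 5.
Division/multiplication keeps the fewest: 3 significant figures.
Rounded: 743 A.

743 A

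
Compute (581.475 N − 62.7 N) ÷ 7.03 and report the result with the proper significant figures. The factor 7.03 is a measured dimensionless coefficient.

581.475 N − 62.7 N = 518.775 N; the difference is limited to 1 decimal place (4 s.f.).
Carrying full precision, 518.775 ÷ 7.03 = 73.7944523471… N; 7.03 has 3 s.f., so the result keeps min(4, 3) = 3 s.f.
Rounded to 3 significant figures: 73.8 N.

73.8 N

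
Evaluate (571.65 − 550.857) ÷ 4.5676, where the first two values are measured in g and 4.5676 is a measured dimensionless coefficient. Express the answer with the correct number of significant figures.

571.65 g − 550.857 g = 20.793 g; the difference is limited to 2 decimal places (4 s.f.).
Carrying full precision, 20.793 ÷ 4.5676 = 4.55228128558… g; 4.5676 has 5 s.f., so the result keeps min(4, 5) = 4 s.f.
Rounded to 4 significant figures: 4.552 g.

4.552 g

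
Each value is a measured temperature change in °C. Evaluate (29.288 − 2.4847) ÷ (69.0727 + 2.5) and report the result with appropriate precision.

0.374

29.288 − 2.4847 = 26.8033, limited to 3 d.p. → 5 s.f.; 69.0727 + 2.5 = 71.5727, limited to 1 d.p. → 3 s.f.
Carrying full precision, 26.8033 ÷ 71.5727 = 0.374490552962…; keep min(5, 3) = 3 s.f.
Rounded to 3 significant figures: 0.374.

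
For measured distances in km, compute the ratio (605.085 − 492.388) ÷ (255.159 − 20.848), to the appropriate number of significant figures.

0.480972

605.085 − 492.388 = 112.697, limited to 3 d.p. → 6 s.f.; 255.159 − 20.848 = 234.311, limited to 3 d.p. → 6 s.f.
Carrying full precision, 112.697 ÷ 234.311 = 0.480971870719…; keep min(6, 6) = 6 s.f.
Rounded to 6 significant figures: 0.480972.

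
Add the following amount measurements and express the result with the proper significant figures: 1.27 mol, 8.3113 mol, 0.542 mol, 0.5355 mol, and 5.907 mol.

1.27 mol + 8.3113 mol + 0.542 mol + 0.5355 mol + 5.907 mol = 16.5658 mol.
Addition/subtraction keeps the fewest decimal places: 1.27 → 2 decimal places, 8.3113 → 4 decimal places, 0.542 → 3 decimal places, 0.5355 → 4 decimal places, 5.907 → 3 decimal places; limit is 2.
Rounded to 2 decimal places: 16.57 mol.

16.57 mol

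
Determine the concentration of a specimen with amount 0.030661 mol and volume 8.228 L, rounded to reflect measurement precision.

concentration = 0.030661 mol ÷ 8.228 L = 0.00372642197375… mol/L.
0.030661 has 5 significant figures; 8.228 has 4.
Division/multiplication keeps the fewest: 4 significant figures.
Rounded: 0.003726 mol/L.

0.003726 mol/L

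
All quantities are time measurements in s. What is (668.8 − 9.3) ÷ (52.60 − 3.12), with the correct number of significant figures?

668.8 − 9.3 = 659.5, limited to 1 d.p. → 4 s.f.; 52.60 − 3.12 = 49.48, limited to 2 d.p. → 4 s.f.
Carrying full precision, 659.5 ÷ 49.48 = 13.3286176233…; keep min(4, 4) = 4 s.f.
Rounded to 4 significant figures: 13.33.

13.33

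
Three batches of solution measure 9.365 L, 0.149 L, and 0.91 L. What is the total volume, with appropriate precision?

9.365 L + 0.149 L + 0.91 L = 10.424 L.
Addition/subtraction keeps the fewest decimal places: 9.365 → 3 decimal places, 0.149 → 3 decimal places, 0.91 → 2 decimal places; limit is 2.
Rounded to 2 decimal places: 10.42 L.

10.42 L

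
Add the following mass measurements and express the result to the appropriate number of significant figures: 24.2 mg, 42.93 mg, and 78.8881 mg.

24.2 mg + 42.93 mg + 78.8881 mg = 146.0181 mg.
Addition/subtraction keeps the fewest decimal places: 24.2 → 1 decimal place, 42.93 → 2 decimal places, 78.8881 → 4 decimal places; limit is 1.
Rounded to 1 decimal place: 146.0 mg.

146.0 mg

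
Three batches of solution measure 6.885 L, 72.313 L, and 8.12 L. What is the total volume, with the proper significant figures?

6.885 L + 72.313 L + 8.12 L = 87.318 L.
Addition/subtraction keeps the fewest decimal places: 6.885 → 3 decimal places, 72.313 → 3 decimal places, 8.12 → 2 decimal places; limit is 2.
Rounded to 2 decimal places: 87.32 L.

87.32 L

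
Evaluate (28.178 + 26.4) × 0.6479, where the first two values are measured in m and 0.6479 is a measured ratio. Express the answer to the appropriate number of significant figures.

35.4 m

28.178 m + 26.4 m = 54.578 m; the sum is limited to 1 decimal place (3 s.f.).
Carrying full precision, 54.578 × 0.6479 = 35.3610862 m; 0.6479 has 4 s.f., so the result keeps min(3, 4) = 3 s.f.
Rounded to 3 significant figures: 35.4 m.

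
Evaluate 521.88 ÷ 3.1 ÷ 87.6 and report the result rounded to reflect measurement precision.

1.9

521.88 ÷ 3.1 ÷ 87.6 = 1.92178524083…
Multiplication/division keeps the fewest significant figures: 521.88 → 5 s.f., 3.1 → 2 s.f., 87.6 → 3 s.f.; limit is 2.
Rounded to 2 significant figures: 1.9.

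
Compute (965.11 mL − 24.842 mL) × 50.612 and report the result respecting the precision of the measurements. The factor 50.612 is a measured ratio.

965.11 mL − 24.842 mL = 940.268 mL; the difference is limited to 2 decimal places (5 s.f.).
Carrying full precision, 940.268 × 50.612 = 47588.844016 mL; 50.612 has 5 s.f., so the result keeps min(5, 5) = 5 s.f.
Rounded to 5 significant figures: 4.7589 × 10⁴ mL.

4.7589 × 10⁴ mL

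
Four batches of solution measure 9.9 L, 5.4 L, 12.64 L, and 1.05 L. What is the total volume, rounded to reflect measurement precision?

29.0 L

9.9 L + 5.4 L + 12.64 L + 1.05 L = 28.99 L.
Addition/subtraction keeps the fewest decimal places: 9.9 → 1 decimal place, 5.4 → 1 decimal place, 12.64 → 2 decimal places, 1.05 → 2 decimal places; limit is 1.
Rounded to 1 decimal place: 29.0 L.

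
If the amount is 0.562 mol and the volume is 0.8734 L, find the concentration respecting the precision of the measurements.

0.643 mol/L

concentration = 0.562 mol ÷ 0.8734 L = 0.64346233112… mol/L.
0.562 has 3 significant figures; 0.8734 has 4.
Division/multiplication keeps the fewest: 3 significant figures.
Rounded: 0.643 mol/L.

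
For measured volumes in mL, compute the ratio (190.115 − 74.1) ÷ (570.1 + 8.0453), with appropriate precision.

0.2007

190.115 − 74.1 = 116.015, limited to 1 d.p. → 4 s.f.; 570.1 + 8.0453 = 578.1453, limited to 1 d.p. → 4 s.f.
Carrying full precision, 116.015 ÷ 578.1453 = 0.200667548452…; keep min(4, 4) = 4 s.f.
Rounded to 4 significant figures: 0.2007.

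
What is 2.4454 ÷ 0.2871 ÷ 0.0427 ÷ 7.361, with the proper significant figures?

27.1

2.4454 ÷ 0.2871 ÷ 0.0427 ÷ 7.361 = 27.0989224812…
Multiplication/division keeps the fewest significant figures: 2.4454 → 5 s.f., 0.2871 → 4 s.f., 0.0427 → 3 s.f., 7.361 → 4 s.f.; limit is 3.
Rounded to 3 significant figures: 27.1.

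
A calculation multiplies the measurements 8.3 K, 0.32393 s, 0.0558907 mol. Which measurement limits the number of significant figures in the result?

8.3 K

8.3 K → 2 s.f.; 0.32393 s → 5 s.f.; 0.0558907 mol → 6 s.f.
The fewest is 2 significant figures, from 8.3 K.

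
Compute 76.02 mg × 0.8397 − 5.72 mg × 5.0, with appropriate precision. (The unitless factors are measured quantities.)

76.02 × 0.8397 = 63.833994 → 63.83 mg (4 s.f., last digit at the 10^-2 place).
5.72 × 5.0 = 28.6 → 29 mg (2 s.f., last digit at the 10^0 place).
Difference: 35.233994 mg; keep the coarser place, 10^0.
Result: 35 mg.

35 mg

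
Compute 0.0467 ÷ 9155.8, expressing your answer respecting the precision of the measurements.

0.0467 ÷ 9155.8 = 0.00000510059197449…
Multiplication/division keeps the fewest significant figures: 0.0467 → 3 s.f., 9155.8 → 5 s.f.; limit is 3.
Rounded to 3 significant figures: 5.10 × 10^-6.

5.10 × 10^-6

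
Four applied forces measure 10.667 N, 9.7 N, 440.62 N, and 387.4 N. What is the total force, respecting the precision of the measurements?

10.667 N + 9.7 N + 440.62 N + 387.4 N = 848.387 N.
Addition/subtraction keeps the fewest decimal places: 10.667 → 3 decimal places, 9.7 → 1 decimal place, 440.62 → 2 decimal places, 387.4 → 1 decimal place; limit is 1.
Rounded to 1 decimal place: 848.4 N.

848.4 N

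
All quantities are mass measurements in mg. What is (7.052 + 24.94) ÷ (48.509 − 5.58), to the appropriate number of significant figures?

0.7452

7.052 + 24.94 = 31.992, limited to 2 d.p. → 4 s.f.; 48.509 − 5.58 = 42.929, limited to 2 d.p. → 4 s.f.
Carrying full precision, 31.992 ÷ 42.929 = 0.745230496867…; keep min(4, 4) = 4 s.f.
Rounded to 4 significant figures: 0.7452.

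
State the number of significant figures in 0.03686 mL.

4

0.03686: leading zeros are not significant.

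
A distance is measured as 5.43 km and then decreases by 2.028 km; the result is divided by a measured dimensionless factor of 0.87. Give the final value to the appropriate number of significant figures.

3.9 km

5.43 km − 2.028 km = 3.402 km; the difference is limited to 2 decimal places (3 s.f.).
Carrying full precision, 3.402 ÷ 0.87 = 3.91034482759… km; 0.87 has 2 s.f., so the result keeps min(3, 2) = 2 s.f.
Rounded to 2 significant figures: 3.9 km.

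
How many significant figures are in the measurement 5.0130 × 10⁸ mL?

5.0130 × 10⁸: in scientific notation every digit of the coefficient is significant.

5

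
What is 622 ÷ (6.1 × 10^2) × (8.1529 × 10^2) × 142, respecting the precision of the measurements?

622 ÷ (6.1 × 10^2) × (8.1529 × 10^2) × 142 = 118048.645836…
Multiplication/division keeps the fewest significant figures: 622 → 3 s.f., 6.1 × 10^2 → 2 s.f., 8.1529 × 10^2 → 5 s.f., 142 → 3 s.f.; limit is 2.
Rounded to 2 significant figures: 1.2 × 10^5.

1.2 × 10^5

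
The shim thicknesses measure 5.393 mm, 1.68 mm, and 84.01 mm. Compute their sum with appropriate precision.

5.393 mm + 1.68 mm + 84.01 mm = 91.083 mm.
Addition/subtraction keeps the fewest decimal places: 5.393 → 3 decimal places, 1.68 → 2 decimal places, 84.01 → 2 decimal places; limit is 2.
Rounded to 2 decimal places: 91.08 mm.

91.08 mm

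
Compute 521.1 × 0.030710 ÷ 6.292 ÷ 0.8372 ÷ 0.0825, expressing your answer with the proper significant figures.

521.1 × 0.030710 ÷ 6.292 ÷ 0.8372 ÷ 0.0825 = 36.8238342823…
Multiplication/division keeps the fewest significant figures: 521.1 → 4 s.f., 0.030710 → 5 s.f., 6.292 → 4 s.f., 0.8372 → 4 s.f., 0.0825 → 3 s.f.; limit is 3.
Rounded to 3 significant figures: 36.8.

36.8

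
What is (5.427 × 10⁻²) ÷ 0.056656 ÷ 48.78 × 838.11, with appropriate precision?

(5.427 × 10⁻²) ÷ 0.056656 ÷ 48.78 × 838.11 = 16.4578514758…
Multiplication/division keeps the fewest significant figures: 5.427 × 10⁻² → 4 s.f., 0.056656 → 5 s.f., 48.78 → 4 s.f., 838.11 → 5 s.f.; limit is 4.
Rounded to 4 significant figures: 16.46.

16.46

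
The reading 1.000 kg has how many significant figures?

4

1.000: trailing zeros after a decimal point are significant.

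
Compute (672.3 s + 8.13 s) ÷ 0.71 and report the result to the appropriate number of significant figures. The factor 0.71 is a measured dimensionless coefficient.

9.6 × 10^2 s

672.3 s + 8.13 s = 680.43 s; the sum is limited to 1 decimal place (4 s.f.).
Carrying full precision, 680.43 ÷ 0.71 = 958.352112676… s; 0.71 has 2 s.f., so the result keeps min(4, 2) = 2 s.f.
Rounded to 2 significant figures: 9.6 × 10^2 s.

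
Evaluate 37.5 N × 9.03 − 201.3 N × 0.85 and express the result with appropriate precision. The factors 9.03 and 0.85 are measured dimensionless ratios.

1.7 × 10^2 N

37.5 × 9.03 = 338.625 → 339 N (3 s.f., last digit at the 10^0 place).
201.3 × 0.85 = 171.105 → 1.7 × 10^2 N (2 s.f., last digit at the 10^1 place).
Difference: 167.52 N; keep the coarser place, 10^1.
Result: 1.7 × 10^2 N.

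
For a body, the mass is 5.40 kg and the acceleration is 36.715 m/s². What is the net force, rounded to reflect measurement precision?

net force = 5.40 kg × 36.715 m/s² = 198.261 N.
5.40 has 3 significant figures; 36.715 has 5.
Division/multiplication keeps the fewest: 3 significant figures.
Rounded: 198 N.

198 N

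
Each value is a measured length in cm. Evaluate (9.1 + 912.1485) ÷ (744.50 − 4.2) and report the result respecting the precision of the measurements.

9.1 + 912.1485 = 921.2485, limited to 1 d.p. → 4 s.f.; 744.50 − 4.2 = 740.30, limited to 1 d.p. → 4 s.f.
Carrying full precision, 921.2485 ÷ 740.30 = 1.24442590842…; keep min(4, 4) = 4 s.f.
Rounded to 4 significant figures: 1.244.

1.244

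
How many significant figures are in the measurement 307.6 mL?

307.6: zeros between nonzero digits are significant.

4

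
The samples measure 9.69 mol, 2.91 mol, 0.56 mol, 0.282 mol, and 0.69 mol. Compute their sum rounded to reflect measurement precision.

9.69 mol + 2.91 mol + 0.56 mol + 0.282 mol + 0.69 mol = 14.132 mol.
Addition/subtraction keeps the fewest decimal places: 9.69 → 2 decimal places, 2.91 → 2 decimal places, 0.56 → 2 decimal places, 0.282 → 3 decimal places, 0.69 → 2 decimal places; limit is 2.
Rounded to 2 decimal places: 14.13 mol.

14.13 mol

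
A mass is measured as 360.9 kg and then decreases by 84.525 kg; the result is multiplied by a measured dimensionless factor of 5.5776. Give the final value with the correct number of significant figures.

1542 kg

360.9 kg − 84.525 kg = 276.375 kg; the difference is limited to 1 decimal place (4 s.f.).
Carrying full precision, 276.375 × 5.5776 = 1541.5092 kg; 5.5776 has 5 s.f., so the result keeps min(4, 5) = 4 s.f.
Rounded to 4 significant figures: 1542 kg.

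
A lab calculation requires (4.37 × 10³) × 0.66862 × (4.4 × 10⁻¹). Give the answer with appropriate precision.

(4.37 × 10³) × 0.66862 × (4.4 × 10⁻¹) = 1285.622536
Multiplication/division keeps the fewest significant figures: 4.37 × 10³ → 3 s.f., 0.66862 → 5 s.f., 4.4 × 10⁻¹ → 2 s.f.; limit is 2.
Rounded to 2 significant figures: 1.3 × 10³.

1.3 × 10³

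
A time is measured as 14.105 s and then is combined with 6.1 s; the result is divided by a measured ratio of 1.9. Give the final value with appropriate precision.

14.105 s + 6.1 s = 20.205 s; the sum is limited to 1 decimal place (3 s.f.).
Carrying full precision, 20.205 ÷ 1.9 = 10.6342105263… s; 1.9 has 2 s.f., so the result keeps min(3, 2) = 2 s.f.
Rounded to 2 significant figures: 11 s.

11 s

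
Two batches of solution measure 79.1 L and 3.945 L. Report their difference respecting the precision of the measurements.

75.2 L

79.1 L − 3.945 L = 75.155 L.
Addition/subtraction keeps the fewest decimal places: 79.1 → 1 decimal place, 3.945 → 3 decimal places; limit is 1.
Rounded to 1 decimal place: 75.2 L.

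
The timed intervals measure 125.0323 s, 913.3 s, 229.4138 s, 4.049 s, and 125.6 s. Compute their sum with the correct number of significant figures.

125.0323 s + 913.3 s + 229.4138 s + 4.049 s + 125.6 s = 1397.3951 s.
Addition/subtraction keeps the fewest decimal places: 125.0323 → 4 decimal places, 913.3 → 1 decimal place, 229.4138 → 4 decimal places, 4.049 → 3 decimal places, 125.6 → 1 decimal place; limit is 1.
Rounded to 1 decimal place: 1.3974 × 10³ s.

1.3974 × 10³ s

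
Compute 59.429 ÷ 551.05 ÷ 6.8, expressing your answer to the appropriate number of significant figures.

0.016

59.429 ÷ 551.05 ÷ 6.8 = 0.0158598290963…
Multiplication/division keeps the fewest significant figures: 59.429 → 5 s.f., 551.05 → 5 s.f., 6.8 → 2 s.f.; limit is 2.
Rounded to 2 significant figures: 0.016.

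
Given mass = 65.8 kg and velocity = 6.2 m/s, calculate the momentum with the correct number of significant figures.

momentum = 65.8 kg × 6.2 m/s = 407.96 kg·m/s.
65.8 has 3 significant figures; 6.2 has 2.
Division/multiplication keeps the fewest: 2 significant figures.
Rounded: 4.1 × 10^2 kg·m/s.

4.1 × 10^2 kg·m/s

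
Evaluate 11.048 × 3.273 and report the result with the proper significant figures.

11.048 × 3.273 = 36.160104
Multiplication/division keeps the fewest significant figures: 11.048 → 5 s.f., 3.273 → 4 s.f.; limit is 4.
Rounded to 4 significant figures: 36.16.

36.16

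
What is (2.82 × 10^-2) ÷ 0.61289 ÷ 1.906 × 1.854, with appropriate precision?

0.0448

(2.82 × 10^-2) ÷ 0.61289 ÷ 1.906 × 1.854 = 0.0447562206659…
Multiplication/division keeps the fewest significant figures: 2.82 × 10^-2 → 3 s.f., 0.61289 → 5 s.f., 1.906 → 4 s.f., 1.854 → 4 s.f.; limit is 3.
Rounded to 3 significant figures: 0.0448.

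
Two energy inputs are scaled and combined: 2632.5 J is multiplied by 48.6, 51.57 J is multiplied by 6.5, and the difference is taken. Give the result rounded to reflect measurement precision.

2632.5 × 48.6 = 127939.5 → 1.28 × 10^5 J (3 s.f., last digit at the 10^3 place).
51.57 × 6.5 = 335.205 → 3.4 × 10^2 J (2 s.f., last digit at the 10^1 place).
Difference: 127604.295 J; keep the coarser place, 10^3.
Result: 1.28 × 10^5 J.

1.28 × 10^5 J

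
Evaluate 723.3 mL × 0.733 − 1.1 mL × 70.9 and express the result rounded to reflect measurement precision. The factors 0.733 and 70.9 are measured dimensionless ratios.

723.3 × 0.733 = 530.1789 → 530. mL (3 s.f., last digit at the 10^0 place).
1.1 × 70.9 = 77.99 → 78 mL (2 s.f., last digit at the 10^0 place).
Difference: 452.1889 mL; keep the coarser place, 10^0.
Result: 452 mL.

452 mL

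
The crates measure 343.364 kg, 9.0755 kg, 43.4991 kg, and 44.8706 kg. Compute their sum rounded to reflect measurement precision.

343.364 kg + 9.0755 kg + 43.4991 kg + 44.8706 kg = 440.8092 kg.
Addition/subtraction keeps the fewest decimal places: 343.364 → 3 decimal places, 9.0755 → 4 decimal places, 43.4991 → 4 decimal places, 44.8706 → 4 decimal places; limit is 3.
Rounded to 3 decimal places: 440.809 kg.

440.809 kg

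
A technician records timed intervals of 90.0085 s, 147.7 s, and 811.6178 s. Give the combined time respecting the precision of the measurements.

1049.3 s

90.0085 s + 147.7 s + 811.6178 s = 1049.3263 s.
Addition/subtraction keeps the fewest decimal places: 90.0085 → 4 decimal places, 147.7 → 1 decimal place, 811.6178 → 4 decimal places; limit is 1.
Rounded to 1 decimal place: 1049.3 s.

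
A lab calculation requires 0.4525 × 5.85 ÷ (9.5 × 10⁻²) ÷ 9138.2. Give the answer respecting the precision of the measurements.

0.4525 × 5.85 ÷ (9.5 × 10⁻²) ÷ 9138.2 = 0.00304923001075…
Multiplication/division keeps the fewest significant figures: 0.4525 → 4 s.f., 5.85 → 3 s.f., 9.5 × 10⁻² → 2 s.f., 9138.2 → 5 s.f.; limit is 2.
Rounded to 2 significant figures: 0.0030.

0.0030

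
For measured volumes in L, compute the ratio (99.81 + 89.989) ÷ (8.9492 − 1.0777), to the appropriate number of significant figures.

99.81 + 89.989 = 189.799, limited to 2 d.p. → 5 s.f.; 8.9492 − 1.0777 = 7.8715, limited to 4 d.p. → 5 s.f.
Carrying full precision, 189.799 ÷ 7.8715 = 24.1121768405…; keep min(5, 5) = 5 s.f.
Rounded to 5 significant figures: 24.112.

24.112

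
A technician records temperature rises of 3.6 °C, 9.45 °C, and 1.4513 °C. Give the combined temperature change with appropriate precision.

3.6 °C + 9.45 °C + 1.4513 °C = 14.5013 °C.
Addition/subtraction keeps the fewest decimal places: 3.6 → 1 decimal place, 9.45 → 2 decimal places, 1.4513 → 4 decimal places; limit is 1.
Rounded to 1 decimal place: 14.5 °C.

14.5 °C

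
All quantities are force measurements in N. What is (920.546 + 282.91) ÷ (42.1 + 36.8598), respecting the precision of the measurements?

15.2

920.546 + 282.91 = 1203.456, limited to 2 d.p. → 6 s.f.; 42.1 + 36.8598 = 78.9598, limited to 1 d.p. → 3 s.f.
Carrying full precision, 1203.456 ÷ 78.9598 = 15.2413759913…; keep min(6, 3) = 3 s.f.
Rounded to 3 significant figures: 15.2.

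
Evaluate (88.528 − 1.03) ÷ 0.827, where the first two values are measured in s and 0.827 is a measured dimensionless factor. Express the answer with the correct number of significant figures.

88.528 s − 1.03 s = 87.498 s; the difference is limited to 2 decimal places (4 s.f.).
Carrying full precision, 87.498 ÷ 0.827 = 105.801692866… s; 0.827 has 3 s.f., so the result keeps min(4, 3) = 3 s.f.
Rounded to 3 significant figures: 106 s.

106 s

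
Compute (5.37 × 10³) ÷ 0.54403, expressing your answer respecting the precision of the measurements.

(5.37 × 10³) ÷ 0.54403 = 9870.77918497…
Multiplication/division keeps the fewest significant figures: 5.37 × 10³ → 3 s.f., 0.54403 → 5 s.f.; limit is 3.
Rounded to 3 significant figures: 9.87 × 10³.

9.87 × 10³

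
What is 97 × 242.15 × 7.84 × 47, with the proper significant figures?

8.7 × 10^6

97 × 242.15 × 7.84 × 47 = 8655060.904
Multiplication/division keeps the fewest significant figures: 97 → 2 s.f., 242.15 → 5 s.f., 7.84 → 3 s.f., 47 → 2 s.f.; limit is 2.
Rounded to 2 significant figures: 8.7 × 10^6.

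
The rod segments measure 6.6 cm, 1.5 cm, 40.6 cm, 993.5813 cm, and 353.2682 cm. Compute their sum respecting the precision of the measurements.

6.6 cm + 1.5 cm + 40.6 cm + 993.5813 cm + 353.2682 cm = 1395.5495 cm.
Addition/subtraction keeps the fewest decimal places: 6.6 → 1 decimal place, 1.5 → 1 decimal place, 40.6 → 1 decimal place, 993.5813 → 4 decimal places, 353.2682 → 4 decimal places; limit is 1.
Rounded to 1 decimal place: 1395.5 cm.

1395.5 cm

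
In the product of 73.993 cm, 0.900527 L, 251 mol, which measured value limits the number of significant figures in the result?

73.993 cm → 5 s.f.; 0.900527 L → 6 s.f.; 251 mol → 3 s.f.
The fewest is 3 significant figures, from 251 mol.

251 mol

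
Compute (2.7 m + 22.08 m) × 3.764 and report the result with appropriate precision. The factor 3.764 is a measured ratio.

2.7 m + 22.08 m = 24.78 m; the sum is limited to 1 decimal place (3 s.f.).
Carrying full precision, 24.78 × 3.764 = 93.27192 m; 3.764 has 4 s.f., so the result keeps min(3, 4) = 3 s.f.
Rounded to 3 significant figures: 93.3 m.

93.3 m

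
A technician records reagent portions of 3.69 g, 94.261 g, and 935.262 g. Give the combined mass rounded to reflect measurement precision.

3.69 g + 94.261 g + 935.262 g = 1033.213 g.
Addition/subtraction keeps the fewest decimal places: 3.69 → 2 decimal places, 94.261 → 3 decimal places, 935.262 → 3 decimal places; limit is 2.
Rounded to 2 decimal places: 1033.21 g.

1033.21 g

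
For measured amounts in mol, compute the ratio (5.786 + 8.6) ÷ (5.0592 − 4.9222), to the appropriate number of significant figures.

5.786 + 8.6 = 14.386, limited to 1 d.p. → 3 s.f.; 5.0592 − 4.9222 = 0.1370, limited to 4 d.p. → 4 s.f.
Carrying full precision, 14.386 ÷ 0.1370 = 105.00729927…; keep min(3, 4) = 3 s.f.
Rounded to 3 significant figures: 105.

105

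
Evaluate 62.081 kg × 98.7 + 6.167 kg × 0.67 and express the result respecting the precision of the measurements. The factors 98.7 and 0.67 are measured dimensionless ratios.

62.081 × 98.7 = 6127.3947 → 6.13 × 10^3 kg (3 s.f., last digit at the 10^1 place).
6.167 × 0.67 = 4.13189 → 4.1 kg (2 s.f., last digit at the 10^-1 place).
Sum: 6131.52659 kg; keep the coarser place, 10^1.
Result: 6.13 × 10^3 kg.

6.13 × 10^3 kg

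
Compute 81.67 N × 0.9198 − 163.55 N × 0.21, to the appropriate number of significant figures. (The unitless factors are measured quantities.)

81.67 × 0.9198 = 75.120066 → 75.12 N (4 s.f., last digit at the 10^-2 place).
163.55 × 0.21 = 34.3455 → 34 N (2 s.f., last digit at the 10^0 place).
Difference: 40.774566 N; keep the coarser place, 10^0.
Result: 41 N.

41 N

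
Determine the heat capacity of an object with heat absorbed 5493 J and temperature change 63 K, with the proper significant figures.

heat capacity = 5493 J ÷ 63 K = 87.1904761905… J/K.
5493 has 4 significant figures; 63 has 2.
Division/multiplication keeps the fewest: 2 significant figures.
Rounded: 87 J/K.

87 J/K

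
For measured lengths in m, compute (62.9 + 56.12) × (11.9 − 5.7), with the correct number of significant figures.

7.4 × 10^2 m²

62.9 + 56.12 = 119.02, limited to 1 d.p. → 4 s.f.; 11.9 − 5.7 = 6.2, limited to 1 d.p. → 2 s.f.
Carrying full precision, 119.02 × 6.2 = 737.924; keep min(4, 2) = 2 s.f.
Rounded to 2 significant figures: 7.4 × 10^2 m².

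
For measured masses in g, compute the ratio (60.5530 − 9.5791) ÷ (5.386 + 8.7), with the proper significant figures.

60.5530 − 9.5791 = 50.9739, limited to 4 d.p. → 6 s.f.; 5.386 + 8.7 = 14.086, limited to 1 d.p. → 3 s.f.
Carrying full precision, 50.9739 ÷ 14.086 = 3.61876331109…; keep min(6, 3) = 3 s.f.
Rounded to 3 significant figures: 3.62.

3.62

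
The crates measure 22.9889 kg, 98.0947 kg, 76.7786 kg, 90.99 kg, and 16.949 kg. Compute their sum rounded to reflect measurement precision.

305.80 kg

22.9889 kg + 98.0947 kg + 76.7786 kg + 90.99 kg + 16.949 kg = 305.8012 kg.
Addition/subtraction keeps the fewest decimal places: 22.9889 → 4 decimal places, 98.0947 → 4 decimal places, 76.7786 → 4 decimal places, 90.99 → 2 decimal places, 16.949 → 3 decimal places; limit is 2.
Rounded to 2 decimal places: 305.80 kg.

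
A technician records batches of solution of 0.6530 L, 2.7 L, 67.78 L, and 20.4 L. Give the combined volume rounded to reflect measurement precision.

91.5 L

0.6530 L + 2.7 L + 67.78 L + 20.4 L = 91.5330 L.
Addition/subtraction keeps the fewest decimal places: 0.6530 → 4 decimal places, 2.7 → 1 decimal place, 67.78 → 2 decimal places, 20.4 → 1 decimal place; limit is 1.
Rounded to 1 decimal place: 91.5 L.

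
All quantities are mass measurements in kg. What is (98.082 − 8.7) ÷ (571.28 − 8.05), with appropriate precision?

0.159

98.082 − 8.7 = 89.382, limited to 1 d.p. → 3 s.f.; 571.28 − 8.05 = 563.23, limited to 2 d.p. → 5 s.f.
Carrying full precision, 89.382 ÷ 563.23 = 0.158695381993…; keep min(3, 5) = 3 s.f.
Rounded to 3 significant figures: 0.159.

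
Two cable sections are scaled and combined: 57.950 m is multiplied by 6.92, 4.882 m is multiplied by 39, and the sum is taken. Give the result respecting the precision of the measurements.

57.950 × 6.92 = 401.014 → 401 m (3 s.f., last digit at the 10^0 place).
4.882 × 39 = 190.398 → 1.9 × 10² m (2 s.f., last digit at the 10^1 place).
Sum: 591.412 m; keep the coarser place, 10^1.
Result: 5.9 × 10² m.

5.9 × 10² m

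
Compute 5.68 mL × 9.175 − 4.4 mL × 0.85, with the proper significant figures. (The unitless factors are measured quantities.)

48.4 mL

5.68 × 9.175 = 52.114 → 52.1 mL (3 s.f., last digit at the 10^-1 place).
4.4 × 0.85 = 3.74 → 3.7 mL (2 s.f., last digit at the 10^-1 place).
Difference: 48.374 mL; keep the coarser place, 10^-1.
Result: 48.4 mL.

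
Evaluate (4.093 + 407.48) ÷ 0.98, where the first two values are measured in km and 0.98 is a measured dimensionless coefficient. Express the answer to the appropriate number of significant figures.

4.2 × 10² km

4.093 km + 407.48 km = 411.573 km; the sum is limited to 2 decimal places (5 s.f.).
Carrying full precision, 411.573 ÷ 0.98 = 419.97244898… km; 0.98 has 2 s.f., so the result keeps min(5, 2) = 2 s.f.
Rounded to 2 significant figures: 4.2 × 10² km.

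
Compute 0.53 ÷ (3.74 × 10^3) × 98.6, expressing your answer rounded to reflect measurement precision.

0.014

0.53 ÷ (3.74 × 10^3) × 98.6 = 0.0139727272727…
Multiplication/division keeps the fewest significant figures: 0.53 → 2 s.f., 3.74 × 10^3 → 3 s.f., 98.6 → 3 s.f.; limit is 2.
Rounded to 2 significant figures: 0.014.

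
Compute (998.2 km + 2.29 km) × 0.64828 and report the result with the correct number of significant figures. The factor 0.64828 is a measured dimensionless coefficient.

6.4860 × 10² km

998.2 km + 2.29 km = 1000.49 km; the sum is limited to 1 decimal place (5 s.f.).
Carrying full precision, 1000.49 × 0.64828 = 648.5976572 km; 0.64828 has 5 s.f., so the result keeps min(5, 5) = 5 s.f.
Rounded to 5 significant figures: 6.4860 × 10² km.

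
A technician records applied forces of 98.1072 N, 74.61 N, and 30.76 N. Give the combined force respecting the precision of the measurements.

203.48 N

98.1072 N + 74.61 N + 30.76 N = 203.4772 N.
Addition/subtraction keeps the fewest decimal places: 98.1072 → 4 decimal places, 74.61 → 2 decimal places, 30.76 → 2 decimal places; limit is 2.
Rounded to 2 decimal places: 203.48 N.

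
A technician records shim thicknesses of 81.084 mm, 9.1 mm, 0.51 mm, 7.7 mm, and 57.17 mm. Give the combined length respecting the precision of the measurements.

155.6 mm

81.084 mm + 9.1 mm + 0.51 mm + 7.7 mm + 57.17 mm = 155.564 mm.
Addition/subtraction keeps the fewest decimal places: 81.084 → 3 decimal places, 9.1 → 1 decimal place, 0.51 → 2 decimal places, 7.7 → 1 decimal place, 57.17 → 2 decimal places; limit is 1.
Rounded to 1 decimal place: 155.6 mm.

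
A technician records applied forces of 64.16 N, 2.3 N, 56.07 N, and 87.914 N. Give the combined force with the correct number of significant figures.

210.4 N

64.16 N + 2.3 N + 56.07 N + 87.914 N = 210.444 N.
Addition/subtraction keeps the fewest decimal places: 64.16 → 2 decimal places, 2.3 → 1 decimal place, 56.07 → 2 decimal places, 87.914 → 3 decimal places; limit is 1.
Rounded to 1 decimal place: 210.4 N.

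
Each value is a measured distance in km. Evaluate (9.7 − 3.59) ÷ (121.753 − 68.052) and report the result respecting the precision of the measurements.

9.7 − 3.59 = 6.11, limited to 1 d.p. → 2 s.f.; 121.753 − 68.052 = 53.701, limited to 3 d.p. → 5 s.f.
Carrying full precision, 6.11 ÷ 53.701 = 0.113778141934…; keep min(2, 5) = 2 s.f.
Rounded to 2 significant figures: 0.11.

0.11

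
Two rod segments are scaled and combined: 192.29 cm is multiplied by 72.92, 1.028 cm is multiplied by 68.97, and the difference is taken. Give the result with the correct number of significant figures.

192.29 × 72.92 = 14021.7868 → 1.402 × 10^4 cm (4 s.f., last digit at the 10^1 place).
1.028 × 68.97 = 70.90116 → 70.90 cm (4 s.f., last digit at the 10^-2 place).
Difference: 13950.88564 cm; keep the coarser place, 10^1.
Result: 1.395 × 10^4 cm.

1.395 × 10^4 cm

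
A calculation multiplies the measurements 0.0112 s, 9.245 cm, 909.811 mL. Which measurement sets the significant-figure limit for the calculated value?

0.0112 s

0.0112 s → 3 s.f.; 9.245 cm → 4 s.f.; 909.811 mL → 6 s.f.
The fewest is 3 significant figures, from 0.0112 s.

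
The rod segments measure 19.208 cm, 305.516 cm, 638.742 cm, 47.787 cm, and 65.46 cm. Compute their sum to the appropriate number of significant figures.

19.208 cm + 305.516 cm + 638.742 cm + 47.787 cm + 65.46 cm = 1076.713 cm.
Addition/subtraction keeps the fewest decimal places: 19.208 → 3 decimal places, 305.516 → 3 decimal places, 638.742 → 3 decimal places, 47.787 → 3 decimal places, 65.46 → 2 decimal places; limit is 2.
Rounded to 2 decimal places: 1076.71 cm.

1076.71 cm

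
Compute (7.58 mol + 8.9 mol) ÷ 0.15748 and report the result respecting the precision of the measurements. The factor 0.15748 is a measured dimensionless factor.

7.58 mol + 8.9 mol = 16.48 mol; the sum is limited to 1 decimal place (3 s.f.).
Carrying full precision, 16.48 ÷ 0.15748 = 104.648209296… mol; 0.15748 has 5 s.f., so the result keeps min(3, 5) = 3 s.f.
Rounded to 3 significant figures: 105 mol.

105 mol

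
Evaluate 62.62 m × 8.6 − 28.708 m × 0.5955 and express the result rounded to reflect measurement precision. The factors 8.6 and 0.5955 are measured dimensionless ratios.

5.2 × 10^2 m

62.62 × 8.6 = 538.532 → 5.4 × 10^2 m (2 s.f., last digit at the 10^1 place).
28.708 × 0.5955 = 17.095614 → 17.10 m (4 s.f., last digit at the 10^-2 place).
Difference: 521.436386 m; keep the coarser place, 10^1.
Result: 5.2 × 10^2 m.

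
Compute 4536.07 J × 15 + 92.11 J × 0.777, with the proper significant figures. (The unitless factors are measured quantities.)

4536.07 × 15 = 68041.05 → 6.8 × 10⁴ J (2 s.f., last digit at the 10^3 place).
92.11 × 0.777 = 71.56947 → 71.6 J (3 s.f., last digit at the 10^-1 place).
Sum: 68112.61947 J; keep the coarser place, 10^3.
Result: 6.8 × 10⁴ J.

6.8 × 10⁴ J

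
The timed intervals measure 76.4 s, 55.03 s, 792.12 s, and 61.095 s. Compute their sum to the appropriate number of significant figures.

76.4 s + 55.03 s + 792.12 s + 61.095 s = 984.645 s.
Addition/subtraction keeps the fewest decimal places: 76.4 → 1 decimal place, 55.03 → 2 decimal places, 792.12 → 2 decimal places, 61.095 → 3 decimal places; limit is 1.
Rounded to 1 decimal place: 984.6 s.

984.6 s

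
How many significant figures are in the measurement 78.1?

78.1: every digit is nonzero and significant.

3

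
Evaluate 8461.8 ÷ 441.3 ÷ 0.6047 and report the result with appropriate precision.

31.71

8461.8 ÷ 441.3 ÷ 0.6047 = 31.7094610235…
Multiplication/division keeps the fewest significant figures: 8461.8 → 5 s.f., 441.3 → 4 s.f., 0.6047 → 4 s.f.; limit is 4.
Rounded to 4 significant figures: 31.71.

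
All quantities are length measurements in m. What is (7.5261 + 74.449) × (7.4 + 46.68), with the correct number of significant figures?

7.5261 + 74.449 = 81.9751, limited to 3 d.p. → 5 s.f.; 7.4 + 46.68 = 54.08, limited to 1 d.p. → 3 s.f.
Carrying full precision, 81.9751 × 54.08 = 4433.213408; keep min(5, 3) = 3 s.f.
Rounded to 3 significant figures: 4.43 × 10^3 m².

4.43 × 10^3 m²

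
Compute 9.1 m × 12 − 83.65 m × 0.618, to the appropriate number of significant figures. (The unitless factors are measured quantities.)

6 × 10^1 m

9.1 × 12 = 109.2 → 1.1 × 10^2 m (2 s.f., last digit at the 10^1 place).
83.65 × 0.618 = 51.6957 → 51.7 m (3 s.f., last digit at the 10^-1 place).
Difference: 57.5043 m; keep the coarser place, 10^1.
Result: 6 × 10^1 m.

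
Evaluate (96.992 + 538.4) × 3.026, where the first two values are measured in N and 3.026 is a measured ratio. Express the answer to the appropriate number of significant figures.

96.992 N + 538.4 N = 635.392 N; the sum is limited to 1 decimal place (4 s.f.).
Carrying full precision, 635.392 × 3.026 = 1922.696192 N; 3.026 has 4 s.f., so the result keeps min(4, 4) = 4 s.f.
Rounded to 4 significant figures: 1923 N.

1923 N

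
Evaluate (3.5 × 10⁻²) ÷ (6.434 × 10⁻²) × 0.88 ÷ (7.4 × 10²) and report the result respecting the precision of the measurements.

6.5 × 10⁻⁴

(3.5 × 10⁻²) ÷ (6.434 × 10⁻²) × 0.88 ÷ (7.4 × 10²) = 0.000646901175344…
Multiplication/division keeps the fewest significant figures: 3.5 × 10⁻² → 2 s.f., 6.434 × 10⁻² → 4 s.f., 0.88 → 2 s.f., 7.4 × 10² → 2 s.f.; limit is 2.
Rounded to 2 significant figures: 6.5 × 10⁻⁴.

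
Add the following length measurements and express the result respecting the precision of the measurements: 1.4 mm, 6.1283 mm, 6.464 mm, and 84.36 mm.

98.4 mm

1.4 mm + 6.1283 mm + 6.464 mm + 84.36 mm = 98.3523 mm.
Addition/subtraction keeps the fewest decimal places: 1.4 → 1 decimal place, 6.1283 → 4 decimal places, 6.464 → 3 decimal places, 84.36 → 2 decimal places; limit is 1.
Rounded to 1 decimal place: 98.4 mm.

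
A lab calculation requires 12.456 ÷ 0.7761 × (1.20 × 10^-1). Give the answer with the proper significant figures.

1.93

12.456 ÷ 0.7761 × (1.20 × 10^-1) = 1.9259373792…
Multiplication/division keeps the fewest significant figures: 12.456 → 5 s.f., 0.7761 → 4 s.f., 1.20 × 10^-1 → 3 s.f.; limit is 3.
Rounded to 3 significant figures: 1.93.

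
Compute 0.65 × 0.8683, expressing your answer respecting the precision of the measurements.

0.65 × 0.8683 = 0.564395
Multiplication/division keeps the fewest significant figures: 0.65 → 2 s.f., 0.8683 → 4 s.f.; limit is 2.
Rounded to 2 significant figures: 0.56.

0.56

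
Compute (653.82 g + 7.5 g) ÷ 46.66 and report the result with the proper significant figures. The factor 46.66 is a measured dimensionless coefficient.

653.82 g + 7.5 g = 661.32 g; the sum is limited to 1 decimal place (4 s.f.).
Carrying full precision, 661.32 ÷ 46.66 = 14.1731675954… g; 46.66 has 4 s.f., so the result keeps min(4, 4) = 4 s.f.
Rounded to 4 significant figures: 14.17 g.

14.17 g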